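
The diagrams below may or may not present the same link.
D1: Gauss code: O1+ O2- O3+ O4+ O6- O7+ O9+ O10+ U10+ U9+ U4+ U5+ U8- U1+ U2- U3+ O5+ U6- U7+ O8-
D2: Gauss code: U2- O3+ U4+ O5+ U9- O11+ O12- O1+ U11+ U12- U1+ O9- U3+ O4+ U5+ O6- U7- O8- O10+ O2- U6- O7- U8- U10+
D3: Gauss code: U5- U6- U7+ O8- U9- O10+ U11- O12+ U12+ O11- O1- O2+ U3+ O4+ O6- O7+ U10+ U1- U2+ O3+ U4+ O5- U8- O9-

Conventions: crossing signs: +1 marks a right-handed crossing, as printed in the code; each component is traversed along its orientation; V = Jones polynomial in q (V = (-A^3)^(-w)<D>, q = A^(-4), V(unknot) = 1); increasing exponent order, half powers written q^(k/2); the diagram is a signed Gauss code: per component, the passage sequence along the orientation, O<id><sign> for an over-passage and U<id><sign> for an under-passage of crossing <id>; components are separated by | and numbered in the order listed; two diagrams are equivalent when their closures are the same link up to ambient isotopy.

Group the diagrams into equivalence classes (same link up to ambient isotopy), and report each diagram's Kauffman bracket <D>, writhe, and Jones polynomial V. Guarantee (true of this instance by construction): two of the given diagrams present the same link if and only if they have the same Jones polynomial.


grouping into links: {D1} | {D2, D3}
V(D1) = 1  (w +4, c 10, <D> = A^12)
V(D2) = -q^-3 + q^-2 - q^-1 + 3 - q + q^2 - q^3  [12 crossings, <D> = -A^-12 + A^-8 - A^-4 + 3 - A^4 + A^8 - A^12, w = 0]
D3 (bracket -A^-12 + A^-8 - A^-4 + 3 - A^4 + A^8 - A^12; 12 crossings at w = 0): V = -q^-3 + q^-2 - q^-1 + 3 - q + q^2 - q^3
why: 2 values of V(q) split the 3 diagrams


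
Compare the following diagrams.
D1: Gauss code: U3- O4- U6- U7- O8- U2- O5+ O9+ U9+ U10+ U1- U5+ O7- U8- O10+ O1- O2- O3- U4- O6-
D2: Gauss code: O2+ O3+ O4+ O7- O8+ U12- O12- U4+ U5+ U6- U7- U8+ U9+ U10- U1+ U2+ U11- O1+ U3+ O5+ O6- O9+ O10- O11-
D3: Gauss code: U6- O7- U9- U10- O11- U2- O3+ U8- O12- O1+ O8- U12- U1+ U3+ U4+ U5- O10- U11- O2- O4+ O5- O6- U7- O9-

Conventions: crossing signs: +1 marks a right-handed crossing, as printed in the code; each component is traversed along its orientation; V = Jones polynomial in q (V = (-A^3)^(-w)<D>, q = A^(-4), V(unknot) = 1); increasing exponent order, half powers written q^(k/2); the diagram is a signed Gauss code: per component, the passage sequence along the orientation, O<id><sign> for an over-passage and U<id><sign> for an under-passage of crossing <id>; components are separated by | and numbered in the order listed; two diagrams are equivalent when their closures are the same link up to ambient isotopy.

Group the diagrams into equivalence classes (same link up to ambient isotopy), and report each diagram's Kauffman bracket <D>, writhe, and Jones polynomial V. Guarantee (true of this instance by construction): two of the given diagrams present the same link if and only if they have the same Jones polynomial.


classes: {D1, D3} | {D2}
V(D1) = q^-8 - 2q^-7 + q^-6 - 2q^-5 + 2q^-4 + q^-2  [10 crossings, <D> = A^-4 + 2A^4 - 2A^8 + A^12 - 2A^16 + A^20, w = -4]
D2 (bracket A^6; 12 crossings at w = +2): V = 1
V(D3) = q^-8 - 2q^-7 + q^-6 - 2q^-5 + 2q^-4 + q^-2  (w -6, c 12, <D> = A^-10 + 2A^-2 - 2A^2 + A^6 - 2A^10 + A^14)
insight: 2 values of V(q) split the 3 diagrams


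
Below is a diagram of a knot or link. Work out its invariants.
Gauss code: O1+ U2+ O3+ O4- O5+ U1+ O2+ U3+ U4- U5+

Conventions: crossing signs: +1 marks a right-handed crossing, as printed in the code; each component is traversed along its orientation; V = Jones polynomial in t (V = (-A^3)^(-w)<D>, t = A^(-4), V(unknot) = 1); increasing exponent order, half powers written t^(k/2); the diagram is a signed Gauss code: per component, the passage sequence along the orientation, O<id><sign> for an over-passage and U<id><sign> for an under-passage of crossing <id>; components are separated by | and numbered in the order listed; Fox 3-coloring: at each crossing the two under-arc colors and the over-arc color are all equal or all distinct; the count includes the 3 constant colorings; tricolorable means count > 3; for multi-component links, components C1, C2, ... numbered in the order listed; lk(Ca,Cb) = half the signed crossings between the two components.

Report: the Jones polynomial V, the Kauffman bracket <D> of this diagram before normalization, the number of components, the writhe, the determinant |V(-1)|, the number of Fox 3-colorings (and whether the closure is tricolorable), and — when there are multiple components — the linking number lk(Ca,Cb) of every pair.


V = t + t^3 - t^4
<D> = A^-7 - A^-3 - A^5 (w = +3)
1 component over 5 crossings, w = +3
9 Fox colorings among 3^5, |V(-1)| = 3: tricolorable
why: det 3 = |V(-1)|; divisible by 3, so tricolorable


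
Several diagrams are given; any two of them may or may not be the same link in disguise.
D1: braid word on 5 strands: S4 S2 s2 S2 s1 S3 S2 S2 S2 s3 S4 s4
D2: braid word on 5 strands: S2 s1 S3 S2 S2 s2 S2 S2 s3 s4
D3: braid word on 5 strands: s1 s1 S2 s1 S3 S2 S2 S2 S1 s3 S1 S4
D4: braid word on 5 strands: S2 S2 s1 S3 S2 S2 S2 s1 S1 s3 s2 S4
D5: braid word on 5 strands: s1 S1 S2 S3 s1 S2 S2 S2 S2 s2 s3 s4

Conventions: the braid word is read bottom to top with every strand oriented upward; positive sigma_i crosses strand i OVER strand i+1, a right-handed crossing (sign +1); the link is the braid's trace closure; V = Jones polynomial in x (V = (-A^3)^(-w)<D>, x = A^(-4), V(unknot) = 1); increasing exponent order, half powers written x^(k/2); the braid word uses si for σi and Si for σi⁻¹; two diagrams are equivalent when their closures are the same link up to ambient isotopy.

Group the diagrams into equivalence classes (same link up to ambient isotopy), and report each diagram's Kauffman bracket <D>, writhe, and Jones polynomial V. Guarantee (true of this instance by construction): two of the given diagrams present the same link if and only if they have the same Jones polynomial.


equivalence classes: {D1, D2, D3, D4, D5}
D1 (bracket A^-8 + 1 - A^4; 12 crossings at w = -4): V = -x^-4 + x^-3 + x^-1
D2 (bracket A^-2 + A^6 - A^10; 10 crossings at w = -2): V = -x^-4 + x^-3 + x^-1
V(D3) = -x^-4 + x^-3 + x^-1  (w -4, c 12, <D> = A^-8 + 1 - A^4)
V(D4) = -x^-4 + x^-3 + x^-1  [12 crossings, <D> = A^-8 + 1 - A^4, w = -4]
D5 (bracket A^-2 + A^6 - A^10; 12 crossings at w = -2): V = -x^-4 + x^-3 + x^-1
key observation: all 5 diagrams share one V(x), hence one class


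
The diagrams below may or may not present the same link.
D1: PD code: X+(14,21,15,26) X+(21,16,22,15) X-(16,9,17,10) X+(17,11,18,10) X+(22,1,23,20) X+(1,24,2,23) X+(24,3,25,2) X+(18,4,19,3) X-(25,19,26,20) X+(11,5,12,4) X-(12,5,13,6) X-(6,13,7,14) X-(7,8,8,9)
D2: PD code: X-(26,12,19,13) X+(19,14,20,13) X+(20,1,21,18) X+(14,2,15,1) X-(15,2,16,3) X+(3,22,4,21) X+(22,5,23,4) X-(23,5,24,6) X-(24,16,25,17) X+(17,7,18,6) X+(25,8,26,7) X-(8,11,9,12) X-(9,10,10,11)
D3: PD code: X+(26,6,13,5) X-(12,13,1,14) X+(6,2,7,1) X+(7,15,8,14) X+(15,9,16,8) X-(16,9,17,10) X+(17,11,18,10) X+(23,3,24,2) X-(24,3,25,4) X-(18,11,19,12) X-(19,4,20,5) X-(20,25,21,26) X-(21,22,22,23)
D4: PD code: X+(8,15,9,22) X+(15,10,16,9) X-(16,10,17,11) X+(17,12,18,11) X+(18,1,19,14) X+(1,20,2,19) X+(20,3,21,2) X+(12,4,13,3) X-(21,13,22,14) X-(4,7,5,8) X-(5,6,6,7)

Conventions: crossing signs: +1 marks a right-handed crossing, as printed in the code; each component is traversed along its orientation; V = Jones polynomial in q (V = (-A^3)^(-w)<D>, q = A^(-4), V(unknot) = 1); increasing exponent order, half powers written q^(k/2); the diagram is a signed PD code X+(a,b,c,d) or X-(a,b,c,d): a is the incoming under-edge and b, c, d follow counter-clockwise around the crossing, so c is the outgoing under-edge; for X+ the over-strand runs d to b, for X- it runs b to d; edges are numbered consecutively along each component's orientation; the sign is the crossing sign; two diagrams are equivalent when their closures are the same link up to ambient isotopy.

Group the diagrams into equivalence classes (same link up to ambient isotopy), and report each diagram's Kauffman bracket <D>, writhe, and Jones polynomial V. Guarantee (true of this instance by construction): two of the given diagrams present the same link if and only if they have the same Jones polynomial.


equivalence classes: {D1, D4} | {D2} | {D3}
D1 (bracket A^-21 - 2A^-17 + 2A^-13 - 2A^-9 + 3A^-5 - A^-1 + A^3; 13 crossings at w = +3): V = -q^(3/2) + q^(5/2) - 3q^(7/2) + 2q^(9/2) - 2q^(11/2) + 2q^(13/2) - q^(15/2)
V(D2) = -q^(1/2) - q^(5/2)  (w +1, c 13, <D> = A^-7 + A)
V(D3) = -q^(-1/2) - q^(1/2)  [13 crossings, <D> = A^-5 + A^-1, w = -1]
D4 (bracket A^-21 - 2A^-17 + 2A^-13 - 2A^-9 + 3A^-5 - A^-1 + A^3; 11 crossings at w = +3): V = -q^(3/2) + q^(5/2) - 3q^(7/2) + 2q^(9/2) - 2q^(11/2) + 2q^(13/2) - q^(15/2)
observation: comparing 4 Jones polynomials yields 3 groups


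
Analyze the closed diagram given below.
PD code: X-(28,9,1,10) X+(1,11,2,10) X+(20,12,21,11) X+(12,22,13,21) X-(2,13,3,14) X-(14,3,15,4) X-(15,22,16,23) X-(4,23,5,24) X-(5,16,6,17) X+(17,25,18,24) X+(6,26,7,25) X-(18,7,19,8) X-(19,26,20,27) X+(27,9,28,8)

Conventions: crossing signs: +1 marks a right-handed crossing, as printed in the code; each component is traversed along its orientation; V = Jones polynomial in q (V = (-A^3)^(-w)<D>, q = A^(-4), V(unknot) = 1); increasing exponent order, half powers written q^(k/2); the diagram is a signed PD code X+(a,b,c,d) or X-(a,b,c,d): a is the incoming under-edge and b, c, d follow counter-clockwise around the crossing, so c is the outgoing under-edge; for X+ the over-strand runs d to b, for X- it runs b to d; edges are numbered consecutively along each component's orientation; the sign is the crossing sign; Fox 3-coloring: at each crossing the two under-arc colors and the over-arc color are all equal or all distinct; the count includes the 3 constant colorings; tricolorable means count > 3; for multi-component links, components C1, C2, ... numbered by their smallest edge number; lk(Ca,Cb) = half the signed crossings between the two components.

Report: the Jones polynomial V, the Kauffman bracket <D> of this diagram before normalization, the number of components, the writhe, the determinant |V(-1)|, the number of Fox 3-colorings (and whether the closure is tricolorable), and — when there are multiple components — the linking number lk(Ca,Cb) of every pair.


Jones polynomial: V(q) = q^-5 - 2q^-4 + 2q^-3 - 2q^-2 + 2q^-1 - 1 + q
<D> = A^-10 - A^-6 + 2A^-2 - 2A^2 + 2A^6 - 2A^10 + A^14; writhe -2
components 1, writhe -2 (14 crossings)
3-colorings: 3 of 3^14, det 11 — not tricolorable
note: V spans 6 powers of q: at least 6 crossings in any diagram


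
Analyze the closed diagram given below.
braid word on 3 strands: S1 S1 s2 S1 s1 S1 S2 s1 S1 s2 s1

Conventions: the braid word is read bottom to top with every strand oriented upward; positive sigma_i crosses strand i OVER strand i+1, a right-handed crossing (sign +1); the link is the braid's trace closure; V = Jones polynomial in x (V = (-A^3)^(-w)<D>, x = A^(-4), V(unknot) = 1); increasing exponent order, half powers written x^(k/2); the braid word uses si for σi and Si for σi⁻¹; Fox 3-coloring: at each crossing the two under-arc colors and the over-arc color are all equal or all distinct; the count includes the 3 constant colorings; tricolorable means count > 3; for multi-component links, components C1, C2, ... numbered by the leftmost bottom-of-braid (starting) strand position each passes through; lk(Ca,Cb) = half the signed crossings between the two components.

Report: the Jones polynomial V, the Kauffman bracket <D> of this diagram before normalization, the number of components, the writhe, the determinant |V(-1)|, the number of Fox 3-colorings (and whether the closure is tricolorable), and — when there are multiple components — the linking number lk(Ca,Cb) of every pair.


Jones polynomial: V(x) = -x^(-5/2) - x^(-1/2)
<D> = A^-1 + A^7; writhe -1
components 2, writhe -1 (11 crossings)
linking number lk(C1,C2) = -1
3-colorings: 3 of 3^11, det 2 — not tricolorable
note: summing lk over 1 pair gives -1


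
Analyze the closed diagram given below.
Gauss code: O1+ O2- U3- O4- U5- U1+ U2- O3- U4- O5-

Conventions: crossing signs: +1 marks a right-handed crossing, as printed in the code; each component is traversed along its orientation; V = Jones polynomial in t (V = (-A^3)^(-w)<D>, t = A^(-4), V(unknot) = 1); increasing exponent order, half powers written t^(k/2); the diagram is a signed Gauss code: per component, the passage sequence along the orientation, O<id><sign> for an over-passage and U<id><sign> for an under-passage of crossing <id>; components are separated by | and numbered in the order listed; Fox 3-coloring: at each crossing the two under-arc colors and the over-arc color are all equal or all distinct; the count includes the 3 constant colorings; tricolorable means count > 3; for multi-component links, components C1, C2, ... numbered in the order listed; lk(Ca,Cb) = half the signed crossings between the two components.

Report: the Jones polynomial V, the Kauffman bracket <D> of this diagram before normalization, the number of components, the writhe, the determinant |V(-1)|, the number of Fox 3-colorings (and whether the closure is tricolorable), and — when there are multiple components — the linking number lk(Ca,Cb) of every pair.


V = -t^-4 + t^-3 + t^-1
<D> = -A^-5 - A^3 + A^7 (w = -3)
1 component over 5 crossings, w = -3
9 Fox colorings among 3^5, |V(-1)| = 3: tricolorable
why: w = -3 shifts under R1 moves; the (-A^3)^(3) factor cancels that in V


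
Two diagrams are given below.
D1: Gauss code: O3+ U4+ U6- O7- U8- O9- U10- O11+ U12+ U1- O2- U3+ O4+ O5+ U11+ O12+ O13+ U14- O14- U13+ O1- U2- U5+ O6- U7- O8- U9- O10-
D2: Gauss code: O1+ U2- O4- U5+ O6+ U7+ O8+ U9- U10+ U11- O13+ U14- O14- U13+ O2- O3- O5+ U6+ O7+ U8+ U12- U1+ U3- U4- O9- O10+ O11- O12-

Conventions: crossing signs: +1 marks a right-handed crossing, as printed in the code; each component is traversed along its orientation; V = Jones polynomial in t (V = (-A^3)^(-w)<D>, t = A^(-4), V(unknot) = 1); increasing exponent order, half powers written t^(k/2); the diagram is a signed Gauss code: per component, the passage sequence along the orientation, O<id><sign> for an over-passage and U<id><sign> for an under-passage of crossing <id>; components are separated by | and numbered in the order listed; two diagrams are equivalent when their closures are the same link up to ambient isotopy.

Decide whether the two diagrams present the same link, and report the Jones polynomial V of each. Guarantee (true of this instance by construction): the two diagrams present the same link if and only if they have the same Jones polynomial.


same link: no
V(D1) = -t^-4 + t^-3 + t^-1  [14 crossings, <D> = A^-2 + A^6 - A^10, w = -2]
D2 (bracket 1; 14 crossings at w = 0): V = 1
note: V(t) takes 2 values over 2 diagrams, fixing the grouping


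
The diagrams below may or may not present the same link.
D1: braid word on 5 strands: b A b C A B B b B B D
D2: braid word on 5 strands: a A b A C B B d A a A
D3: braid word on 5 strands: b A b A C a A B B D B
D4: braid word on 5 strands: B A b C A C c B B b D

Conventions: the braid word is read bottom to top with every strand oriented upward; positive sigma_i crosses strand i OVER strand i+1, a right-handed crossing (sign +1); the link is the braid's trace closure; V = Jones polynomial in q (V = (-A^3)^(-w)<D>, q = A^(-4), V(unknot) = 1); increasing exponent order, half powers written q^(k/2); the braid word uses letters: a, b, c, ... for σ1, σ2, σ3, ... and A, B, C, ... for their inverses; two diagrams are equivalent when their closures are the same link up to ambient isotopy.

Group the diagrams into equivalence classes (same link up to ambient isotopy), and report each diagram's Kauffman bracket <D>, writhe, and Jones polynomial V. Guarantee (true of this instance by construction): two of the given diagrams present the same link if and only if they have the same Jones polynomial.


grouping into links: {D1, D2, D3, D4}
V(D1) = -q^(-9/2) - q^(-5/2) + q^(-3/2) - q^(-1/2)  (w -5, c 11, <D> = A^-13 - A^-9 + A^-5 + A^3)
D2 (bracket A^-7 - A^-3 + A + A^9; 11 crossings at w = -3): V = -q^(-9/2) - q^(-5/2) + q^(-3/2) - q^(-1/2)
V(D3) = -q^(-9/2) - q^(-5/2) + q^(-3/2) - q^(-1/2)  (w -5, c 11, <D> = A^-13 - A^-9 + A^-5 + A^3)
V(D4) = -q^(-9/2) - q^(-5/2) + q^(-3/2) - q^(-1/2)  (w -5, c 11, <D> = A^-13 - A^-9 + A^-5 + A^3)
why: all 4 diagrams share one V(q), hence one class


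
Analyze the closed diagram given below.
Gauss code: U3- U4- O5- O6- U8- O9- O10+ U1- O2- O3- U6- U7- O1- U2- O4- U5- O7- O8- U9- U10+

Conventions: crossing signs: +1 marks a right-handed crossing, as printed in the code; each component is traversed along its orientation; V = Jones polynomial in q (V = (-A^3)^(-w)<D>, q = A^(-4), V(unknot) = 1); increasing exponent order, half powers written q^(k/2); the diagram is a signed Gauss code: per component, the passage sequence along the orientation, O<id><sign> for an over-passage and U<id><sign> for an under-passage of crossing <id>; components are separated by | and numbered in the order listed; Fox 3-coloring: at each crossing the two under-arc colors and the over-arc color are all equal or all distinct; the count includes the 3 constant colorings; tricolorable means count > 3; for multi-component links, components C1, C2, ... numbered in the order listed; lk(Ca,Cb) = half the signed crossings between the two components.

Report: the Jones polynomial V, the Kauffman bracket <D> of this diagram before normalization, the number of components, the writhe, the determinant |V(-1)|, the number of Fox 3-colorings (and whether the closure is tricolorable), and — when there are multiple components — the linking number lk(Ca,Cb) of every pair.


Jones polynomial: V(q) = -q^-8 + q^-5 + q^-3
<D> = A^-12 + A^-4 - A^8; writhe -8
components 1, writhe -8 (10 crossings)
3-colorings: 9 of 3^10, det 3 — tricolorable
note: det 3 = |V(-1)|; divisible by 3, so tricolorable


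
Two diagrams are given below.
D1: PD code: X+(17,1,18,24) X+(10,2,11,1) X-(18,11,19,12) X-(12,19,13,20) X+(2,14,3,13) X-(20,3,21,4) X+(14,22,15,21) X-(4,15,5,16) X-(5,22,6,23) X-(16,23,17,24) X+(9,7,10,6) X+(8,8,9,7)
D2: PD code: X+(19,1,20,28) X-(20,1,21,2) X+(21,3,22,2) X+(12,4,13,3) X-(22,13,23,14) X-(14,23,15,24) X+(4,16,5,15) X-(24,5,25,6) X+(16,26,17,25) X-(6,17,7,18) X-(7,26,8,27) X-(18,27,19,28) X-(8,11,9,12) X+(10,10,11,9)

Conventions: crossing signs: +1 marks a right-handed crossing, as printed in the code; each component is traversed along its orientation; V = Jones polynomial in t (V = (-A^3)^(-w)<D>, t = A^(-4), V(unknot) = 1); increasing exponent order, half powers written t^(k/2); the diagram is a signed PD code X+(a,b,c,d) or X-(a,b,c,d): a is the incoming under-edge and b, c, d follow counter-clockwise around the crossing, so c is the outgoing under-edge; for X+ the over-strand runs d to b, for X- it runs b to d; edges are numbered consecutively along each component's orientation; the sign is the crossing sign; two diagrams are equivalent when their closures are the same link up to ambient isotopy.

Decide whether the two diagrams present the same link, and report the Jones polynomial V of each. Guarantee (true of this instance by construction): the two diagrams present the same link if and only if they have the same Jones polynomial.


equivalent: yes
V(D1) = t^-5 - 2t^-4 + 2t^-3 - 2t^-2 + 2t^-1 - 1 + t  (w 0, c 12, <D> = A^-4 - 1 + 2A^4 - 2A^8 + 2A^12 - 2A^16 + A^20)
V(D2) = t^-5 - 2t^-4 + 2t^-3 - 2t^-2 + 2t^-1 - 1 + t  (w -2, c 14, <D> = A^-10 - A^-6 + 2A^-2 - 2A^2 + 2A^6 - 2A^10 + A^14)
why: from 12 to 14 crossings by R-moves: one link, two diagrams


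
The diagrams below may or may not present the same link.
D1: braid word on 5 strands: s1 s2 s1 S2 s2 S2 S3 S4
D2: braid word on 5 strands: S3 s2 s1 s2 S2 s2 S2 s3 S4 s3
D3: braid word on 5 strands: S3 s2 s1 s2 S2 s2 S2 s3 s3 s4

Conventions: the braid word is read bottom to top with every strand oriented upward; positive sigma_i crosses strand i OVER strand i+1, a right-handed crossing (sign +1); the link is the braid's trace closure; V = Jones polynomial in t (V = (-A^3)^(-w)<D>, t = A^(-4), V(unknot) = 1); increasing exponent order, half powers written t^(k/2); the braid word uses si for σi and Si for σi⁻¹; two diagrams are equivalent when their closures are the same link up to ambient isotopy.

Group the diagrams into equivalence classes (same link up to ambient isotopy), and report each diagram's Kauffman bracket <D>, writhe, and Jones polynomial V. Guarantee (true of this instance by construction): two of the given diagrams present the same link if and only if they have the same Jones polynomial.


equivalence classes: {D1, D2, D3}
D1 (bracket 1; 8 crossings at w = 0): V = 1
V(D2) = 1  [10 crossings, <D> = A^6, w = +2]
D3 (bracket A^12; 10 crossings at w = +4): V = 1
key observation: all 3 diagrams share one V(t), hence one class


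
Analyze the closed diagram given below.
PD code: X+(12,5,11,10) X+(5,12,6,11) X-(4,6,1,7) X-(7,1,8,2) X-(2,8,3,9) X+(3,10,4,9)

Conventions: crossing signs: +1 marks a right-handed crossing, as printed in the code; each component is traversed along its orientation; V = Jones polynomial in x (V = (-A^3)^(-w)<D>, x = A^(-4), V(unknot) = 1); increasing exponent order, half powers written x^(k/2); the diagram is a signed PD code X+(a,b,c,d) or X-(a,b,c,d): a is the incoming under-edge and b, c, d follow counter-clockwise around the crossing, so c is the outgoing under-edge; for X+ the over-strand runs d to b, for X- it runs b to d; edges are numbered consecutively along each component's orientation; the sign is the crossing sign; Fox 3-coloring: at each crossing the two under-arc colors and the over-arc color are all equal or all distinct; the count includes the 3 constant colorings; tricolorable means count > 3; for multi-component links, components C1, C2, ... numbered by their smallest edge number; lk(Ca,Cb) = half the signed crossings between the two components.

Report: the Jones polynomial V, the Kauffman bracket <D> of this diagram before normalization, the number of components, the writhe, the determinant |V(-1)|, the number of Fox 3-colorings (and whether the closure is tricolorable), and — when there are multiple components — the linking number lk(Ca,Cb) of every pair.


Jones polynomial: V(x) = x^-2 + 2 + x^2
<D> = A^-8 + 2 + A^8; writhe 0
components 3, writhe 0 (6 crossings)
linking number lk(C1,C2) = -1
lk(C1,C3): 0
lk(C2,C3) = +1
3-colorings: 3 of 3^6, det 4 — not tricolorable
note: summing lk over 3 pairs gives 0


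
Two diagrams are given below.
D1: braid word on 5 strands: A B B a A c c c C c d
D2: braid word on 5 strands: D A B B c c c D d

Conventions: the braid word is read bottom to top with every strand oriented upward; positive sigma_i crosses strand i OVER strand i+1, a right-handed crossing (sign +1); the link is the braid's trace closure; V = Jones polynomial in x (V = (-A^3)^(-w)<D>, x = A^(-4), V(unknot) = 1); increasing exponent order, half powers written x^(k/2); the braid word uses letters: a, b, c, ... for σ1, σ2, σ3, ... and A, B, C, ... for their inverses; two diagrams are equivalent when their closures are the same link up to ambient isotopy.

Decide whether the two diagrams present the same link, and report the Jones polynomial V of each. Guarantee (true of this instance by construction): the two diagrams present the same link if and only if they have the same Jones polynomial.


equivalent: yes
D1 (bracket -A^-11 + A^-7 - A^-3 + 2A + A^9; 11 crossings at w = +1): V = -x^(-3/2) - 2x^(1/2) + x^(3/2) - x^(5/2) + x^(7/2)
V(D2) = -x^(-3/2) - 2x^(1/2) + x^(3/2) - x^(5/2) + x^(7/2)  (w -1, c 9, <D> = -A^-17 + A^-13 - A^-9 + 2A^-5 + A^3)
key observation: from 11 to 9 crossings by R-moves: one link, two diagrams


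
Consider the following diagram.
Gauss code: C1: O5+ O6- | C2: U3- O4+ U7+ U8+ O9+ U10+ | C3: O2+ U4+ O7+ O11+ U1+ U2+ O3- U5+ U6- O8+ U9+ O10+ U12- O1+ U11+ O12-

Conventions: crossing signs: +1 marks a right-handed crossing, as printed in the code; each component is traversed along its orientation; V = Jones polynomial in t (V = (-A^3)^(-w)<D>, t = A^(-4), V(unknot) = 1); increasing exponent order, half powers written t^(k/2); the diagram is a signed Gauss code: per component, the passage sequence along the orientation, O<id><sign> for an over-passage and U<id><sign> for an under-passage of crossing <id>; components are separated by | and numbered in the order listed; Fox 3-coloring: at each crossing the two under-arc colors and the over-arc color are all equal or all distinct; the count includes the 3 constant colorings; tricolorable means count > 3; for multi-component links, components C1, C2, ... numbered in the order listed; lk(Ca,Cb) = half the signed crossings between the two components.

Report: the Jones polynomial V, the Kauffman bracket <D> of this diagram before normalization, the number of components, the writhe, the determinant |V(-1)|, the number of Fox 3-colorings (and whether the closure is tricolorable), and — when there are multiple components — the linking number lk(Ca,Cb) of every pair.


Jones polynomial: V(t) = t + 2t^3 + t^5 + t^6 - t^7 - t^9 + t^10
<D> = A^-22 - A^-18 - A^-10 + A^-6 + A^-2 + 2A^6 + A^14; writhe +6
components 3, writhe +6 (12 crossings)
linking number lk(C1,C2) = 0
lk(C1,C3): 0
lk(C2,C3) = +2
3-colorings: 9 of 3^13, det 0 — tricolorable
note: det 0 = |V(-1)|; divisible by 3, so tricolorable


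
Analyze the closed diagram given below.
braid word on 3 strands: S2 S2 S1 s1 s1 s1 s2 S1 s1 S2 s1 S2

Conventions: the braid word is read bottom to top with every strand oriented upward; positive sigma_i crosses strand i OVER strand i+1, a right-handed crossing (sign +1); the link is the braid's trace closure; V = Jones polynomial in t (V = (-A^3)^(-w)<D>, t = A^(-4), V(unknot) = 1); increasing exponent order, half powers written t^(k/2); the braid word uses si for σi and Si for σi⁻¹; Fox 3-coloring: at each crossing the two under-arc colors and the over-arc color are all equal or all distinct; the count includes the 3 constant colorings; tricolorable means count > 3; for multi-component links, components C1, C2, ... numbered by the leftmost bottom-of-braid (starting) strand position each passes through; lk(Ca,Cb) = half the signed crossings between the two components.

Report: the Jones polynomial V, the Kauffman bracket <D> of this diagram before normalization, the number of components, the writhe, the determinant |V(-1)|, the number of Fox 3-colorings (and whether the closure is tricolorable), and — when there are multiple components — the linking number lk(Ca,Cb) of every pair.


V = -t^-3 + t^-2 - t^-1 + 3 - t + t^2 - t^3
<D> = -A^-12 + A^-8 - A^-4 + 3 - A^4 + A^8 - A^12 (w = 0)
1 component over 12 crossings, w = 0
27 Fox colorings among 3^12, |V(-1)| = 9: tricolorable
why: palindromic: swapping t for 1/t fixes V


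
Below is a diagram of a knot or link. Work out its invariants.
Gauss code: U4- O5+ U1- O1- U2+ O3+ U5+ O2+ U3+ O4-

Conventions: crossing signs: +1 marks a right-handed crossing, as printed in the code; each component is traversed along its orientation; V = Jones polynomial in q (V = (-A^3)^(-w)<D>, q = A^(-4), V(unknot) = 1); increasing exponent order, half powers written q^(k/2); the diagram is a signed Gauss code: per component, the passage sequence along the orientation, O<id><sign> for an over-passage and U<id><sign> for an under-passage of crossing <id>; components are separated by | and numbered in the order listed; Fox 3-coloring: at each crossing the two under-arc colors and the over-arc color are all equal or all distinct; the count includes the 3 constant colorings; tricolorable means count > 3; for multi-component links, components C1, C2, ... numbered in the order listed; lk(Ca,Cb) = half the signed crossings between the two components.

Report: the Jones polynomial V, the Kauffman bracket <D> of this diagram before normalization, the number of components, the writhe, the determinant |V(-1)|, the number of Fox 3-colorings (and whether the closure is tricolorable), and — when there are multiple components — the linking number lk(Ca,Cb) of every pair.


V = q + q^3 - q^4
<D> = A^-13 - A^-9 - A^-1 (w = +1)
1 component over 5 crossings, w = +1
9 Fox colorings among 3^5, |V(-1)| = 3: tricolorable
why: det 3 = |V(-1)|; divisible by 3, so tricolorable


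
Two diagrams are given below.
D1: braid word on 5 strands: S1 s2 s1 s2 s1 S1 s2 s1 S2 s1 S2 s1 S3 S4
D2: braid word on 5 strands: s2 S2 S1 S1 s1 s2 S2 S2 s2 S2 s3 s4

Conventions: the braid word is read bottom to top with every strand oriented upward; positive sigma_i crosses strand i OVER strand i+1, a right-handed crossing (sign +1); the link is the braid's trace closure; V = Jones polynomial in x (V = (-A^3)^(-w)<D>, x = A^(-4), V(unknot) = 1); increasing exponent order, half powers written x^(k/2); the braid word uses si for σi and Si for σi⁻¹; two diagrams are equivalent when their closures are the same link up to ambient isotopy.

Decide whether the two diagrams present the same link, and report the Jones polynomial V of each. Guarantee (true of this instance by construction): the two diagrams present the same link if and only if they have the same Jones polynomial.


equivalent: no
V(D1) = x - x^2 + 2x^3 - x^4 + x^5 - x^6  (w +2, c 14, <D> = -A^-18 + A^-14 - A^-10 + 2A^-6 - A^-2 + A^2)
D2 (bracket 1; 12 crossings at w = 0): V = 1
why: 2 classes among 2 diagrams; unequal V(x) rules out equality


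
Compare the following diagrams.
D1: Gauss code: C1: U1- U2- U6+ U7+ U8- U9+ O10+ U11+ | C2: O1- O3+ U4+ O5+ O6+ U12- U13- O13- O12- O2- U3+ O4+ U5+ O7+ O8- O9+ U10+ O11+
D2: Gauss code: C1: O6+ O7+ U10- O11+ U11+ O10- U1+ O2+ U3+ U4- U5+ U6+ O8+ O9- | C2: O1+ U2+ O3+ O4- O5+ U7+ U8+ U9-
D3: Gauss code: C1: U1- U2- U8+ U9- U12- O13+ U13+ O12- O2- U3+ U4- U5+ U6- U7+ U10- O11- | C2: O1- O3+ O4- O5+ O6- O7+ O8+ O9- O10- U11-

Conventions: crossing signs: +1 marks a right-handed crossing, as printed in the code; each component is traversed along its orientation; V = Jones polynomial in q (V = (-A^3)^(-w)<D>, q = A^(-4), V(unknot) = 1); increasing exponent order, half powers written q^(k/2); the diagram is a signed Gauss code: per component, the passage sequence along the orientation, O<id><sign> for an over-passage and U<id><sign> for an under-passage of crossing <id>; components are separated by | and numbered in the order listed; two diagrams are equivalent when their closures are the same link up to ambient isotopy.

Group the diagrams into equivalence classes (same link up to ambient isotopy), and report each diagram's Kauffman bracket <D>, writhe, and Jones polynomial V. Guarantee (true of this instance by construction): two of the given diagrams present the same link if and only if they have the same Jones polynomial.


classes: {D1} | {D2} | {D3}
V(D1) = -q^(3/2) - 2q^(7/2) + q^(9/2) - q^(11/2) + q^(13/2)  [13 crossings, <D> = -A^-17 + A^-13 - A^-9 + 2A^-5 + A^3, w = +3]
V(D2) = -q^(3/2) - q^(7/2) + q^(9/2) - q^(11/2)  (w +5, c 11, <D> = A^-7 - A^-3 + A + A^9)
D3 (bracket A^-7 + A; 13 crossings at w = -3): V = -q^(-5/2) - q^(-1/2)
note: V(q) takes 3 values over 3 diagrams, fixing the grouping


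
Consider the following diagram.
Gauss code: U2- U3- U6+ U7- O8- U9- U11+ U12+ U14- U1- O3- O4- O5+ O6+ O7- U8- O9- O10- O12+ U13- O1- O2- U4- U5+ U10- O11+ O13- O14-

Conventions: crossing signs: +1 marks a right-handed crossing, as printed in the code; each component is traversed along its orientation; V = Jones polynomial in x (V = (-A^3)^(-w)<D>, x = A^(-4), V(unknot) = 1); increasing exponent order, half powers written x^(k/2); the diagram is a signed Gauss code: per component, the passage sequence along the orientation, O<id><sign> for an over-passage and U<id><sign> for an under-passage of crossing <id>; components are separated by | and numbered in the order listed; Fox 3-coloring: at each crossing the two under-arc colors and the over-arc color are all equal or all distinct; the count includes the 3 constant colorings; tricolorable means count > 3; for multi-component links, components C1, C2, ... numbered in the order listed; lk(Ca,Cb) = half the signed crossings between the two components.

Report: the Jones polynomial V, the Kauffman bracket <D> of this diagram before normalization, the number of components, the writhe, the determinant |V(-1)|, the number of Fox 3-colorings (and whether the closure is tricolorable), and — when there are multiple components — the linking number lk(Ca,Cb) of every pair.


V(x) = x^-8 - 2x^-7 + x^-6 - 2x^-5 + 2x^-4 + x^-2
bracket: A^-10 + 2A^-2 - 2A^2 + A^6 - 2A^10 + A^14, w = -6
1 component, writhe -6, over 14 crossings
det 9, colorings 27 of 3^14 — tricolorable
observation: w = -6 (over 14 crossings) is diagram-only; (-A^3)^(6) removes it from V


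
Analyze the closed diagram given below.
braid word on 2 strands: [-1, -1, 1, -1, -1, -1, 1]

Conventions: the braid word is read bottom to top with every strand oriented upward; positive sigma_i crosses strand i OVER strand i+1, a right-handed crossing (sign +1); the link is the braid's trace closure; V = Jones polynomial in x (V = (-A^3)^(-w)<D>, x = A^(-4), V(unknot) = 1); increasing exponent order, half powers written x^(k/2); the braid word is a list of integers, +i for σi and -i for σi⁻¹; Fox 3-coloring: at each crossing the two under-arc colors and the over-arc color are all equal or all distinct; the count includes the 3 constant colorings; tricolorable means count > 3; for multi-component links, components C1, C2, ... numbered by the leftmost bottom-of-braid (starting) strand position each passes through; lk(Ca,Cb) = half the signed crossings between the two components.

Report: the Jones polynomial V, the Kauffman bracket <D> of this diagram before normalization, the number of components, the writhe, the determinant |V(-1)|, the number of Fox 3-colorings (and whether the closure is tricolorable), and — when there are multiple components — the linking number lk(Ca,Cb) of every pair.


V(x) = -x^-4 + x^-3 + x^-1
bracket: -A^-5 - A^3 + A^7, w = -3
1 component, writhe -3, over 7 crossings
det 3, colorings 9 of 3^7 — tricolorable
observation: free reduction leaves σ1⁻¹ σ1⁻¹ σ1⁻¹ of the original 7 letters


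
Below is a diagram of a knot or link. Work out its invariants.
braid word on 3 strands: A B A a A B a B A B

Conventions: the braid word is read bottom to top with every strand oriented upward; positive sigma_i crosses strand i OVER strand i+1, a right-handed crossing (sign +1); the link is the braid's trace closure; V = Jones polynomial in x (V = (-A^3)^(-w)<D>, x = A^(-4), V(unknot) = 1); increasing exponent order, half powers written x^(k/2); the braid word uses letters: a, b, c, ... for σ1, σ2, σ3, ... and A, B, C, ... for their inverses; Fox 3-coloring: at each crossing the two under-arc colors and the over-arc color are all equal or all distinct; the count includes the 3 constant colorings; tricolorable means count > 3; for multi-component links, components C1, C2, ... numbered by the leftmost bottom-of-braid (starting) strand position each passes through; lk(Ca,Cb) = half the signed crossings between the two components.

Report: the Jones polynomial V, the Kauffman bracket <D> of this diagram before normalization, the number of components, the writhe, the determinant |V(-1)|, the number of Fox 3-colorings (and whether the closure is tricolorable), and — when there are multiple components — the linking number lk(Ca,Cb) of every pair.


V = -x^-7 + x^-6 - x^-5 + x^-4 + x^-2
<D> = A^-10 + A^-2 - A^2 + A^6 - A^10 (w = -6)
1 component over 10 crossings, w = -6
3 Fox colorings among 3^10, |V(-1)| = 5: not tricolorable
why: the span of V is 5, forcing >= 5 crossings in any diagram


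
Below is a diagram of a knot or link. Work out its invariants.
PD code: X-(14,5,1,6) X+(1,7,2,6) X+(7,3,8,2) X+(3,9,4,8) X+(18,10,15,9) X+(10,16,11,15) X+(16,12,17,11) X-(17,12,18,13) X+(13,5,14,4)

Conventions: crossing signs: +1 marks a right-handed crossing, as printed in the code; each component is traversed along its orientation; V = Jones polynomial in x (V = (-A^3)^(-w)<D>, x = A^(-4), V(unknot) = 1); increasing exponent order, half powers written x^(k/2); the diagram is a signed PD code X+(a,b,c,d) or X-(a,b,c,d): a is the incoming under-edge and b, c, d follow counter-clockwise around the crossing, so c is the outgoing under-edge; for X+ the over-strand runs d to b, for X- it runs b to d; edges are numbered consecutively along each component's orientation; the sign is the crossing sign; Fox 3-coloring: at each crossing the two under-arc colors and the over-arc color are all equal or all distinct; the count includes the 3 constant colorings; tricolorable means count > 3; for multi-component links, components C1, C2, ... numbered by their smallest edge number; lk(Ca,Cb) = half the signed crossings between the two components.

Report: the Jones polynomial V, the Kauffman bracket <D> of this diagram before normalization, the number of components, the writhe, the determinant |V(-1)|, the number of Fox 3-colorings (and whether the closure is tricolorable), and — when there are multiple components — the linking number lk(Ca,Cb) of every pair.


Jones polynomial: V(x) = -x^(3/2) - 2x^(7/2) + x^(9/2) - x^(11/2) + x^(13/2)
<D> = -A^-11 + A^-7 - A^-3 + 2A + A^9; writhe +5
components 2, writhe +5 (9 crossings)
linking number lk(C1,C2) = +1
3-colorings: 9 of 3^9, det 6 — tricolorable
note: |V(-1)| = 6: so tricolorable, since 3 divides 6


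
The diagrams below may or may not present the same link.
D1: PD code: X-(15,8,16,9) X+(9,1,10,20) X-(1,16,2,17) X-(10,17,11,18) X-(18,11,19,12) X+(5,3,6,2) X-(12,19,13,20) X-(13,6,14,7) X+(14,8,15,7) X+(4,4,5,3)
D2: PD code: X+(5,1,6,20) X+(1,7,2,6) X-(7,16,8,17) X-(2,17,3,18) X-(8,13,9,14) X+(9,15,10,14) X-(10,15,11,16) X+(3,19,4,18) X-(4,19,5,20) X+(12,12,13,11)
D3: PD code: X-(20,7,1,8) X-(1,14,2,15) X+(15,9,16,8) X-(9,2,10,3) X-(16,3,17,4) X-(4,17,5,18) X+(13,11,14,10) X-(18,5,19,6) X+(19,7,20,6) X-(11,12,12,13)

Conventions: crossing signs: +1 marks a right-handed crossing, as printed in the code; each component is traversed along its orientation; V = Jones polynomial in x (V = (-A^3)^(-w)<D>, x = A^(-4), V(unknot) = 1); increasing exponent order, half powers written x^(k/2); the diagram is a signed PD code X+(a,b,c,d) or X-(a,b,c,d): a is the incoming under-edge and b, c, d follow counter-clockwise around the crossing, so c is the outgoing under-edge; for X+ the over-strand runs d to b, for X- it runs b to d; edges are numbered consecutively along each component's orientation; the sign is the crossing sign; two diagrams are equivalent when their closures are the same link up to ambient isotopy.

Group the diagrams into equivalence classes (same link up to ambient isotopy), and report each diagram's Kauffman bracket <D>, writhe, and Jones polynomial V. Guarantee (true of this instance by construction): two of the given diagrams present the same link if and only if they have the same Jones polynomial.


classes: {D1, D3} | {D2}
V(D1) = -x^-6 + x^-5 - x^-4 + 2x^-3 - x^-2 + x^-1  [10 crossings, <D> = A^-2 - A^2 + 2A^6 - A^10 + A^14 - A^18, w = -2]
V(D2) = 1  (w 0, c 10, <D> = 1)
D3 (bracket A^-8 - A^-4 + 2 - A^4 + A^8 - A^12; 10 crossings at w = -4): V = -x^-6 + x^-5 - x^-4 + 2x^-3 - x^-2 + x^-1
note: V(x) takes 2 values over 3 diagrams, fixing the grouping


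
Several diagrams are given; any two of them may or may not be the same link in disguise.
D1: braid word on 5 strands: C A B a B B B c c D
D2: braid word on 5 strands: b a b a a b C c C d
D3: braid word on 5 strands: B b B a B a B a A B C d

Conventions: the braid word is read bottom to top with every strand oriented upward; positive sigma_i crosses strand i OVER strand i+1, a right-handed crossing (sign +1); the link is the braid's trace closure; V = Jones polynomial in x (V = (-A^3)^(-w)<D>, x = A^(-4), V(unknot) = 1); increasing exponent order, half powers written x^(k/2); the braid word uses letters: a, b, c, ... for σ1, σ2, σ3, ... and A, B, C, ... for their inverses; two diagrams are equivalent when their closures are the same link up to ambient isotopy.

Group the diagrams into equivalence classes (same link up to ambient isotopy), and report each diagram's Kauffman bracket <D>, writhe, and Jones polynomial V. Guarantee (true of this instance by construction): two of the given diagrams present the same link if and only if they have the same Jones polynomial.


equivalence classes: {D1} | {D2} | {D3}
D1 (bracket A^-8 + 1 - A^4; 10 crossings at w = -4): V = -x^-4 + x^-3 + x^-1
D2 (bracket -A^-10 + A^-6 - A^-2 + A^2 + A^10; 10 crossings at w = +6): V = x^2 + x^4 - x^5 + x^6 - x^7
D3 (bracket A^-10 - A^-6 + 2A^-2 - 2A^2 + 2A^6 - 2A^10 + A^14; 12 crossings at w = -2): V = x^-5 - 2x^-4 + 2x^-3 - 2x^-2 + 2x^-1 - 1 + x
key observation: comparing 3 Jones polynomials yields 3 groups
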